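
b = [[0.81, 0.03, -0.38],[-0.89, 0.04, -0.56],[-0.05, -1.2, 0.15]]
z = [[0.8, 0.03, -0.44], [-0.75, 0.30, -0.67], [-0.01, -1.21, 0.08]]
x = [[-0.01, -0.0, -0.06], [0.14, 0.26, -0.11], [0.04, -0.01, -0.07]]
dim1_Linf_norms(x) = [0.06, 0.26, 0.07]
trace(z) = 1.18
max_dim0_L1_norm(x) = 0.27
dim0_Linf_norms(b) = [0.89, 1.2, 0.56]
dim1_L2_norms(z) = [0.91, 1.05, 1.21]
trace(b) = 1.00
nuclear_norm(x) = 0.44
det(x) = 0.00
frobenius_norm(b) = 1.84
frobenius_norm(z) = 1.85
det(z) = -1.03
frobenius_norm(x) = 0.33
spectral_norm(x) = 0.32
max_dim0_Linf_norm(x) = 0.26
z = x + b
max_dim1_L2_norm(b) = 1.21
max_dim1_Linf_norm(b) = 1.2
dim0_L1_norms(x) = [0.19, 0.27, 0.24]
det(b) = -0.94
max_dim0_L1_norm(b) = 1.75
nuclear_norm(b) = 3.07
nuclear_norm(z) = 3.11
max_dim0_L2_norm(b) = 1.2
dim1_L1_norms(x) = [0.07, 0.51, 0.12]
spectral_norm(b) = 1.22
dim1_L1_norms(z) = [1.27, 1.72, 1.3]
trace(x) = 0.18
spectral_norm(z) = 1.32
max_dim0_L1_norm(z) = 1.56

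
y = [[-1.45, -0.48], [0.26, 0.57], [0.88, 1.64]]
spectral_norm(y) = 2.32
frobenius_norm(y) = 2.49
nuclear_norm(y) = 3.22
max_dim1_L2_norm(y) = 1.86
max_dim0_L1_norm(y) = 2.69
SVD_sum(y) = [[-0.92, -0.98], [0.41, 0.43], [1.23, 1.31]] + [[-0.53, 0.50], [-0.15, 0.14], [-0.35, 0.33]]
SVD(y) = [[-0.58, -0.82], [0.26, -0.22], [0.77, -0.53]] @ diag([2.3209967831853424, 0.8957532765462217]) @ [[0.68, 0.73], [0.73, -0.68]]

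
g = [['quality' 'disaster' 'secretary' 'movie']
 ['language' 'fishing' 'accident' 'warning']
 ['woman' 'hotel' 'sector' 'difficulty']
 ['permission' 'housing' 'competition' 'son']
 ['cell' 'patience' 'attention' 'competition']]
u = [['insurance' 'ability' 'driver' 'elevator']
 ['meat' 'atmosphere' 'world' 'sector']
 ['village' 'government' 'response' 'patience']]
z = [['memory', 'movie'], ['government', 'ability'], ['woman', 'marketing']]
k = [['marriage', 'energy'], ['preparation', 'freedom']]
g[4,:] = ['cell', 'patience', 'attention', 'competition']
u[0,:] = ['insurance', 'ability', 'driver', 'elevator']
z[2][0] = 'woman'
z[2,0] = 'woman'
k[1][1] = 'freedom'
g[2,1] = 'hotel'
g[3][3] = 'son'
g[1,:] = ['language', 'fishing', 'accident', 'warning']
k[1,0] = 'preparation'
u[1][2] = 'world'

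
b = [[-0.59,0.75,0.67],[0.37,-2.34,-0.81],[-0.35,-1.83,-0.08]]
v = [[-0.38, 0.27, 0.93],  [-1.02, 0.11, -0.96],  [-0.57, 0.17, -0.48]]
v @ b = [[-0.00, -2.62, -0.55], [0.98, 0.73, -0.70], [0.57, 0.05, -0.48]]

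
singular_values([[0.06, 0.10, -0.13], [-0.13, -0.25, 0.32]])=[0.46, 0.01]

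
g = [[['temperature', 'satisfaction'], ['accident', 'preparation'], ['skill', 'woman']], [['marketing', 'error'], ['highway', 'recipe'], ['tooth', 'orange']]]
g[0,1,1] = 'preparation'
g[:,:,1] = [['satisfaction', 'preparation', 'woman'], ['error', 'recipe', 'orange']]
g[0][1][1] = 'preparation'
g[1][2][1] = 'orange'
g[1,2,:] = ['tooth', 'orange']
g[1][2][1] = 'orange'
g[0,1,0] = 'accident'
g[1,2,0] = 'tooth'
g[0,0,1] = 'satisfaction'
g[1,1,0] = 'highway'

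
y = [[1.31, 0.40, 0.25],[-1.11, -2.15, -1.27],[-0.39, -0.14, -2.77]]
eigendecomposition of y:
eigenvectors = [[-0.95,-0.11,0.12], [0.29,0.81,-0.99], [0.08,0.57,0.11]]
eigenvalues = [1.17, -2.89, -1.88]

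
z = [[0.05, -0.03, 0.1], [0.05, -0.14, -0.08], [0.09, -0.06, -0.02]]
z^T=[[0.05, 0.05, 0.09], [-0.03, -0.14, -0.06], [0.1, -0.08, -0.02]]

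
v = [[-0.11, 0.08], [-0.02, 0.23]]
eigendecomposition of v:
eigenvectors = [[-1.00, -0.23], [-0.06, -0.97]]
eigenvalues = [-0.11, 0.23]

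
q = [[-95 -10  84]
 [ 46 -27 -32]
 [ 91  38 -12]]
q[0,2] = 84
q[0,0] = -95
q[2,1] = 38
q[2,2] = -12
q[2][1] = 38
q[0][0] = -95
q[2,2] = -12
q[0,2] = 84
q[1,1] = -27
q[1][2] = -32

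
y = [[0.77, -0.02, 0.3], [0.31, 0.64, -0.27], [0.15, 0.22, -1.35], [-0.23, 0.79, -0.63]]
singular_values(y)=[1.7, 0.89, 0.73]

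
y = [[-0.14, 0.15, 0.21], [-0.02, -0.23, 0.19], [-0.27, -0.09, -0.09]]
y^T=[[-0.14, -0.02, -0.27], [0.15, -0.23, -0.09], [0.21, 0.19, -0.09]]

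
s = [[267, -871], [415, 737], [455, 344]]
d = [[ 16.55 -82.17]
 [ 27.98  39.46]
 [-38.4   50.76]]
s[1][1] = 737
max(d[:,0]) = 27.98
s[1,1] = 737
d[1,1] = 39.46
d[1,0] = 27.98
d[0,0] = 16.55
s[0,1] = -871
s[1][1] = 737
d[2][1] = 50.76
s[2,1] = 344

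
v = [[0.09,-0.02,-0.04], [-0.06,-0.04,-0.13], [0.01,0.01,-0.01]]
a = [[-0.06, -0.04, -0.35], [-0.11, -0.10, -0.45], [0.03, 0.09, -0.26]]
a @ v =[[-0.01, -0.00, 0.01],[-0.01, 0.00, 0.02],[-0.01, -0.01, -0.01]]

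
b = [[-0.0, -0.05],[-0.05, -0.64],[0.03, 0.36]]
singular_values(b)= [0.74, 0.0]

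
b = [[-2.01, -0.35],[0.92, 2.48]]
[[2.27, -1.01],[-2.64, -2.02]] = b @ [[-1.01, 0.69], [-0.69, -1.07]]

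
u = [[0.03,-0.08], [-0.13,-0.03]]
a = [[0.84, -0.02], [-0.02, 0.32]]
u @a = [[0.03, -0.03],[-0.11, -0.01]]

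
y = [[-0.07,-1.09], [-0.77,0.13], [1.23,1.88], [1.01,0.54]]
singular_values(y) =[2.66, 1.04]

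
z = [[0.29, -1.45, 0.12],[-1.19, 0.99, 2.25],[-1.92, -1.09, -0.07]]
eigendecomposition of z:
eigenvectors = [[0.59+0.00j,0.28-0.34j,0.28+0.34j], [(-0.8+0j),-0.21-0.52j,-0.21+0.52j], [(-0.12+0j),0.70+0.00j,0.70-0.00j]]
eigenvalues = [(2.21+0j), (-0.5+1.77j), (-0.5-1.77j)]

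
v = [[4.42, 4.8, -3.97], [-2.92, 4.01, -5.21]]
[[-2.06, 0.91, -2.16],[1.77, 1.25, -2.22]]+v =[[2.36, 5.71, -6.13],[-1.15, 5.26, -7.43]]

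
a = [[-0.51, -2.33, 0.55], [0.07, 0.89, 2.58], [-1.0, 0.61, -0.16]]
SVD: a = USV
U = [[0.40,  -0.89,  -0.21], [-0.91,  -0.4,  -0.01], [-0.07,  0.19,  -0.98]]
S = [2.79, 2.43, 1.09]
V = [[-0.07, -0.64, -0.76], [0.1, 0.76, -0.64], [0.99, -0.12, 0.01]]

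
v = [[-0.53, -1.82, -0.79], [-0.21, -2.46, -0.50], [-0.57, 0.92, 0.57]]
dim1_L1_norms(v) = [3.14, 3.17, 2.06]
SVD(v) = [[-0.6,0.38,-0.71],[-0.74,0.06,0.66],[0.30,0.92,0.24]] @ diag([3.3638080852539995, 0.765693728066455, 0.39725090356035]) @ [[0.09, 0.95, 0.30], [-0.97, 0.01, 0.26], [0.24, -0.31, 0.92]]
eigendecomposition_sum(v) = [[0.15, -0.17, -0.27], [0.04, -0.05, -0.08], [-0.34, 0.37, 0.6]] + [[-0.37, 0.29, -0.13], [0.12, -0.09, 0.04], [-0.28, 0.22, -0.10]] + [[-0.31, -1.95, -0.39],[-0.37, -2.32, -0.46],[0.05, 0.33, 0.07]]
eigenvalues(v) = [0.71, -0.56, -2.57]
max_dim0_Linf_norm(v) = 2.46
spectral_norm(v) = 3.36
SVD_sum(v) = [[-0.18, -1.91, -0.61], [-0.23, -2.38, -0.75], [0.09, 0.94, 0.3]] + [[-0.28,0.00,0.07], [-0.05,0.0,0.01], [-0.68,0.01,0.18]] + [[-0.07, 0.09, -0.26], [0.06, -0.08, 0.24], [0.02, -0.03, 0.09]]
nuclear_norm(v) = 4.53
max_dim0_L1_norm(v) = 5.2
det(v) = 1.02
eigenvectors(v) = [[-0.41, 0.77, -0.64], [-0.12, -0.24, -0.76], [0.91, 0.58, 0.11]]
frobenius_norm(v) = 3.47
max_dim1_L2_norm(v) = 2.52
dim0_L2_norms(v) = [0.81, 3.2, 1.09]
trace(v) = -2.42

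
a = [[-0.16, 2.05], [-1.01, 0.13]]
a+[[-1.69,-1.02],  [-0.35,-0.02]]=[[-1.85, 1.03],[-1.36, 0.11]]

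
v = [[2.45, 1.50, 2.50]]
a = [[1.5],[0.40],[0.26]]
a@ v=[[3.68,2.25,3.75], [0.98,0.60,1.0], [0.64,0.39,0.65]]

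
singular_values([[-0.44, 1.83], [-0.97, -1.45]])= [2.35, 1.03]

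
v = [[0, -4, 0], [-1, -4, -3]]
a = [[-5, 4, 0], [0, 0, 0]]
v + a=[[-5, 0, 0], [-1, -4, -3]]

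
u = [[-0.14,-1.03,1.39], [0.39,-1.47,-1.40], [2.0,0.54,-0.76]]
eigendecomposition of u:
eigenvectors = [[(-0.74+0j), -0.01+0.40j, (-0.01-0.4j)], [(0.21+0j), 0.73+0.00j, (0.73-0j)], [(-0.64+0j), (0.21-0.51j), (0.21+0.51j)]]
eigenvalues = [(1.36+0j), (-1.87+1.19j), (-1.87-1.19j)]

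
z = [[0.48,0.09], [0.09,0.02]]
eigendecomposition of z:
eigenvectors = [[0.98, -0.19], [0.19, 0.98]]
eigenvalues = [0.5, 0.0]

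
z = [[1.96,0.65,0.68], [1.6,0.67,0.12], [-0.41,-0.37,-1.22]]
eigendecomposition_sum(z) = [[1.91, 0.63, 0.38], [1.73, 0.57, 0.34], [-0.39, -0.13, -0.08]] + [[0.04, -0.04, 0.02],  [-0.13, 0.13, -0.05],  [0.02, -0.02, 0.01]] + [[0.01, 0.05, 0.29], [-0.01, -0.03, -0.17], [-0.04, -0.22, -1.15]]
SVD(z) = [[-0.75, -0.06, 0.66], [-0.58, -0.41, -0.7], [0.31, -0.91, 0.28]] @ diag([2.8838855709353974, 1.096353045122494, 0.1562498454439201]) @ [[-0.88, -0.34, -0.33],[-0.36, 0.02, 0.93],[0.31, -0.94, 0.14]]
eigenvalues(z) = [2.41, 0.17, -1.17]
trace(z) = 1.41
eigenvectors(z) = [[0.73, 0.28, -0.24], [0.66, -0.95, 0.14], [-0.15, 0.17, 0.96]]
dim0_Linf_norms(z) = [1.96, 0.67, 1.22]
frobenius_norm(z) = 3.09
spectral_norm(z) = 2.88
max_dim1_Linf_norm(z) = 1.96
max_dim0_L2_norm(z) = 2.56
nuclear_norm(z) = 4.14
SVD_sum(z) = [[1.91, 0.75, 0.72], [1.47, 0.58, 0.56], [-0.78, -0.31, -0.30]] + [[0.02,-0.00,-0.06], [0.16,-0.01,-0.42], [0.36,-0.02,-0.93]] + [[0.03,-0.1,0.01], [-0.03,0.10,-0.02], [0.01,-0.04,0.01]]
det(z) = -0.49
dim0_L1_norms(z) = [3.97, 1.69, 2.02]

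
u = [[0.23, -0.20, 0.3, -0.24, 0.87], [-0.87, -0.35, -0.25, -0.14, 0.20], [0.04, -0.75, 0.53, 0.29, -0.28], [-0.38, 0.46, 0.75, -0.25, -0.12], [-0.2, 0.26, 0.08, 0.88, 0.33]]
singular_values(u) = [1.01, 1.0, 1.0, 1.0, 0.99]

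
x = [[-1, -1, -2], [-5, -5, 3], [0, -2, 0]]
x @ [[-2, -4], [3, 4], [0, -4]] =[[-1, 8], [-5, -12], [-6, -8]]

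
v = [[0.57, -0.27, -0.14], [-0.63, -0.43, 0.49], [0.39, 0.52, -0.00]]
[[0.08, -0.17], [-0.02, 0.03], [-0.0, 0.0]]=v@[[0.11, -0.23], [-0.09, 0.18], [0.03, -0.07]]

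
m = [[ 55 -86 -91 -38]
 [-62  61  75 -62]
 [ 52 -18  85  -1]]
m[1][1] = 61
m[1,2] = 75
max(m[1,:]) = 75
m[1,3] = -62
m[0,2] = -91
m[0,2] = -91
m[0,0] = 55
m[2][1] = -18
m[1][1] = 61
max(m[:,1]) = 61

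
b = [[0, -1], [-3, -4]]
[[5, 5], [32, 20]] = b@[[-4, 0], [-5, -5]]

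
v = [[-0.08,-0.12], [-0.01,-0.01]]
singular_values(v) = [0.14, 0.0]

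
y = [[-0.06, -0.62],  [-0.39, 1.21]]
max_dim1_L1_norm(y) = 1.6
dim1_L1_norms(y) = [0.68, 1.6]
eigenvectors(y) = [[-0.97, 0.4], [-0.26, -0.92]]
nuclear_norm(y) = 1.62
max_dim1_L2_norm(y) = 1.27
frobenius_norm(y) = 1.42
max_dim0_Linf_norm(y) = 1.21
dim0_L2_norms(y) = [0.39, 1.36]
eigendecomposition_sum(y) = [[-0.2, -0.09], [-0.06, -0.02]] + [[0.14, -0.53], [-0.33, 1.23]]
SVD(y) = [[-0.42,0.91], [0.91,0.42]] @ diag([1.3977133190786353, 0.22493883095229472]) @ [[-0.24, 0.97], [-0.97, -0.24]]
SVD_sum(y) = [[0.14, -0.57], [-0.30, 1.23]] + [[-0.20,-0.05], [-0.09,-0.02]]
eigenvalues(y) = [-0.23, 1.38]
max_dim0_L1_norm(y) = 1.83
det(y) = -0.31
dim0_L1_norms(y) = [0.45, 1.83]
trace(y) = 1.15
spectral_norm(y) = 1.40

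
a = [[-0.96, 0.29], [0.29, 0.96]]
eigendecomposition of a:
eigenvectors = [[-0.99, -0.15], [0.15, -0.99]]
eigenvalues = [-1.0, 1.0]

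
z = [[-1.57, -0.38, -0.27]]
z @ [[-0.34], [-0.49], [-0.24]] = [[0.78]]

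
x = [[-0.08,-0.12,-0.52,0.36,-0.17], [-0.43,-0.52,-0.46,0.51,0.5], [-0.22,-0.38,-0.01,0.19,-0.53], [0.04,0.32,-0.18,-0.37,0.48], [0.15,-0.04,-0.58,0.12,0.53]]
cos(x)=[[0.93, -0.18, -0.06, 0.15, -0.14], [-0.21, 0.72, -0.04, 0.28, -0.26], [-0.05, -0.14, 0.74, 0.18, 0.16], [0.02, 0.11, 0.17, 0.85, -0.15], [-0.10, -0.11, 0.18, 0.02, 0.73]]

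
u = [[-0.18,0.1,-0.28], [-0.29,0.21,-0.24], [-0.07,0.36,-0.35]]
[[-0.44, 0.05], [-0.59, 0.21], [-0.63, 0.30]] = u@[[0.77,-0.19],[-0.81,1.15],[0.80,0.37]]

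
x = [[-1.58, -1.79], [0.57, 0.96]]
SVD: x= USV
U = [[-0.91, 0.42], [0.42, 0.91]]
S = [2.63, 0.19]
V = [[0.64, 0.77], [-0.77, 0.64]]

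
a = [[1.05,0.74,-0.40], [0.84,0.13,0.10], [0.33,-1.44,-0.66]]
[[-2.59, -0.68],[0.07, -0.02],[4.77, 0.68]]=a @ [[0.53, 0.03],[-3.68, -0.69],[1.06, 0.49]]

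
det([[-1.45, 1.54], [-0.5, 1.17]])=-0.926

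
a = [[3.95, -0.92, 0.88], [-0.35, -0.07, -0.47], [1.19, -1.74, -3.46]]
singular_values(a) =[4.48, 3.73, 0.0]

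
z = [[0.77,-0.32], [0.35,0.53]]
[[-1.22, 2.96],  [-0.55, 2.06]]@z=[[0.10, 1.96], [0.3, 1.27]]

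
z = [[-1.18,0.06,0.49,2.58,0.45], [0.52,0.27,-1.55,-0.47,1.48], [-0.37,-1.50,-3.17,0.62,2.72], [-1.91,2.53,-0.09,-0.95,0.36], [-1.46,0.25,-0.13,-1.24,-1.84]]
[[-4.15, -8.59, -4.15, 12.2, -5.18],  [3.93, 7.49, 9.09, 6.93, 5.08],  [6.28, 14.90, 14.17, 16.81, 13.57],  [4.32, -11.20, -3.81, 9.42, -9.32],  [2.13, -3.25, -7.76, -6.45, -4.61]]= z @ [[-1.14,2.95,2.41,-2.51,1.01], [-0.17,-2.81,-0.37,2.45,-3.93], [-1.12,-3.84,-2.29,-2.29,-0.83], [-2.13,-1.21,-0.55,3.30,-1.71], [1.24,0.13,2.79,3.77,2.38]]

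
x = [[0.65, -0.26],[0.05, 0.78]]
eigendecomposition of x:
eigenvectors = [[0.92+0.00j, (0.92-0j)], [(-0.23-0.33j), (-0.23+0.33j)]]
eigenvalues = [(0.72+0.09j), (0.72-0.09j)]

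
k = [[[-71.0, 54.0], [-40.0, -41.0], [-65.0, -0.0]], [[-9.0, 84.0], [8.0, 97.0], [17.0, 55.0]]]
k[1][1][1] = 97.0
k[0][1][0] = -40.0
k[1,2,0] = 17.0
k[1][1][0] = 8.0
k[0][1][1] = -41.0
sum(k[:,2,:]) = 7.0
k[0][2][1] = -0.0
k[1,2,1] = 55.0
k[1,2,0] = 17.0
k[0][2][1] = -0.0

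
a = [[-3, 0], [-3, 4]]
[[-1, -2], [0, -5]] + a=[[-4, -2], [-3, -1]]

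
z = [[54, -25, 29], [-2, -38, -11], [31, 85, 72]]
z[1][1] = -38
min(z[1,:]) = -38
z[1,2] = -11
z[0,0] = 54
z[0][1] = -25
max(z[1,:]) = -2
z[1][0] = -2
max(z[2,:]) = 85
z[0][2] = 29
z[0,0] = 54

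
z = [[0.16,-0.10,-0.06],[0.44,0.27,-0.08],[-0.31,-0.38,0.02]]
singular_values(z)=[0.71, 0.23, 0.0]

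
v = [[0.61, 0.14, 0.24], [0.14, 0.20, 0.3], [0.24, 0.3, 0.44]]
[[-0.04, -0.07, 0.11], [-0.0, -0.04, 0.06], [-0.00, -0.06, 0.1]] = v @[[-0.07,-0.09,0.12], [0.04,0.02,0.18], [-0.0,-0.09,0.03]]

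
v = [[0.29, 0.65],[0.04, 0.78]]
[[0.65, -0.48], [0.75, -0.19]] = v @ [[0.1, -1.24],  [0.96, -0.18]]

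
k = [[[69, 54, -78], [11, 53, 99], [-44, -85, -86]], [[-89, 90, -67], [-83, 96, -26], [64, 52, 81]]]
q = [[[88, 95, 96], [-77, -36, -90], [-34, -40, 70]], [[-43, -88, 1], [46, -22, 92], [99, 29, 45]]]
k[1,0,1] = 90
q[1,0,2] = 1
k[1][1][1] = 96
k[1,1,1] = 96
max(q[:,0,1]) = 95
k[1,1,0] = -83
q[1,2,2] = 45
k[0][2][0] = -44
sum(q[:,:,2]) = 214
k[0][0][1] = 54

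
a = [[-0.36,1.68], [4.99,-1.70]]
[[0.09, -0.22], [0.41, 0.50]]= a@ [[0.11, 0.06], [0.08, -0.12]]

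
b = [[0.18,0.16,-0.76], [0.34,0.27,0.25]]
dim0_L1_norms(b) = [0.52, 0.43, 1.01]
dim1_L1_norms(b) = [1.1, 0.86]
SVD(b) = [[-0.98, 0.21], [0.21, 0.98]] @ diag([0.8085737126307199, 0.48250238470143775]) @ [[-0.13, -0.12, 0.98], [0.77, 0.62, 0.18]]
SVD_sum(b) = [[0.1, 0.1, -0.78], [-0.02, -0.02, 0.17]] + [[0.08, 0.06, 0.02], [0.36, 0.29, 0.08]]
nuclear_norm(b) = 1.29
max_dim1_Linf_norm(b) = 0.76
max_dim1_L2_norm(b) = 0.8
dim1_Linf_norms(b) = [0.76, 0.34]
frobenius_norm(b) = 0.94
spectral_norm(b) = 0.81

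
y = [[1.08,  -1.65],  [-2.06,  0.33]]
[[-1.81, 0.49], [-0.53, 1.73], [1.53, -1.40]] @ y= [[-2.96, 3.15],[-4.14, 1.45],[4.54, -2.99]]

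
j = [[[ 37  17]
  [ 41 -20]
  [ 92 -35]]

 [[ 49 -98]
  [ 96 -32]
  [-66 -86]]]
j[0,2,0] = 92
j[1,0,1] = -98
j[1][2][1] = -86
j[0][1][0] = 41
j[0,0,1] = 17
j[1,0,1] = -98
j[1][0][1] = -98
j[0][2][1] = -35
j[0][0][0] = 37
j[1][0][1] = -98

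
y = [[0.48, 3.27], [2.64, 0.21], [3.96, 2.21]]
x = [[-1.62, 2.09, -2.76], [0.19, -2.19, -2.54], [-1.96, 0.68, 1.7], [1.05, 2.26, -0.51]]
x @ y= [[-6.19, -10.96], [-15.75, -5.45], [7.59, -2.51], [4.45, 2.78]]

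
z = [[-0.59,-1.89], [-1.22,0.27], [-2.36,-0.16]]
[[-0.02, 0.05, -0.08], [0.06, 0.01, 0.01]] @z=[[0.14,0.06], [-0.07,-0.11]]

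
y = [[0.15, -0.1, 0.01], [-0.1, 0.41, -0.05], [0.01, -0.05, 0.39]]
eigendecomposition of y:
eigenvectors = [[-0.95, -0.27, -0.19],[-0.33, 0.81, 0.48],[-0.02, -0.51, 0.86]]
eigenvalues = [0.12, 0.47, 0.36]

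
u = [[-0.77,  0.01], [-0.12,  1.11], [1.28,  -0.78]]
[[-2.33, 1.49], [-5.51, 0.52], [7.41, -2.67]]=u @ [[2.96, -1.93],[-4.64, 0.26]]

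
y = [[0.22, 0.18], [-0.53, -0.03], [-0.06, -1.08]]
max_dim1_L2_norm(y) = 1.08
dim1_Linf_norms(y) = [0.22, 0.53, 1.08]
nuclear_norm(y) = 1.67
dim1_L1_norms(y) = [0.4, 0.56, 1.14]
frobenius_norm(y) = 1.24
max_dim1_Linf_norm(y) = 1.08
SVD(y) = [[-0.19, 0.34], [0.09, -0.93], [0.98, 0.15]] @ diag([1.1027629967500847, 0.5625955678804911]) @ [[-0.13, -0.99], [0.99, -0.13]]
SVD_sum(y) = [[0.03,  0.21], [-0.01,  -0.1], [-0.15,  -1.07]] + [[0.19, -0.03], [-0.52, 0.07], [0.09, -0.01]]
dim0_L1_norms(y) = [0.81, 1.29]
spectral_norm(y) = 1.10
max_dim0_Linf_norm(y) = 1.08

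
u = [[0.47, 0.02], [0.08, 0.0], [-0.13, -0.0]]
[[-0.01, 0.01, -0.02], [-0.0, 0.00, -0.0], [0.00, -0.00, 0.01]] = u @ [[-0.02, 0.01, -0.04],[-0.16, 0.12, -0.25]]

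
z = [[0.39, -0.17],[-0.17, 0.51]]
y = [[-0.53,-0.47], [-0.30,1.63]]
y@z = [[-0.13, -0.15], [-0.39, 0.88]]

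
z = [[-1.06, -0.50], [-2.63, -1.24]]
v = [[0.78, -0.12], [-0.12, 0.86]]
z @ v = [[-0.77, -0.30], [-1.90, -0.75]]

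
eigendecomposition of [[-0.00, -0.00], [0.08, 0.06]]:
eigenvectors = [[0.00, 0.6],[1.00, -0.8]]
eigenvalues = [0.06, -0.0]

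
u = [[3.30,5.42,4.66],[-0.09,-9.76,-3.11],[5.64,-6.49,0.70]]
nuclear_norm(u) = 21.82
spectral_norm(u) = 13.59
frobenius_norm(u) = 15.54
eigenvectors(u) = [[-0.68, 0.54, -0.42], [0.14, 0.27, 0.72], [-0.72, -0.80, 0.55]]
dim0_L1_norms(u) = [9.03, 21.67, 8.47]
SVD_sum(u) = [[-0.49, 5.99, 1.94], [0.78, -9.68, -3.13], [0.49, -6.05, -1.96]] + [[4.02, -0.43, 2.34], [-0.63, 0.07, -0.37], [4.99, -0.54, 2.91]] + [[-0.23,-0.14,0.38], [-0.24,-0.15,0.39], [0.16,0.09,-0.25]]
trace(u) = -5.76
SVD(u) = [[0.46,0.62,-0.63], [-0.75,-0.10,-0.65], [-0.47,0.78,0.42]] @ diag([13.591518076855973, 7.487441930698162, 0.7405063814177536]) @ [[-0.08, 0.95, 0.31], [0.86, -0.09, 0.50], [0.50, 0.3, -0.81]]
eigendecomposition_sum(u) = [[4.16, 0.23, 2.88], [-0.84, -0.05, -0.58], [4.45, 0.25, 3.08]] + [[-0.33, -0.37, 0.24],[-0.17, -0.19, 0.12],[0.49, 0.55, -0.35]] + [[-0.53, 5.56, 1.55], [0.92, -9.52, -2.65], [0.70, -7.29, -2.03]]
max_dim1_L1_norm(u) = 13.38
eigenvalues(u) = [7.19, -0.87, -12.09]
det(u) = 75.36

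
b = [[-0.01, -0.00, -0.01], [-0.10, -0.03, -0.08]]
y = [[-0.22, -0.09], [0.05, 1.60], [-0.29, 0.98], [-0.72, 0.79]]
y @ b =[[0.01, 0.0, 0.01], [-0.16, -0.05, -0.13], [-0.1, -0.03, -0.08], [-0.07, -0.02, -0.06]]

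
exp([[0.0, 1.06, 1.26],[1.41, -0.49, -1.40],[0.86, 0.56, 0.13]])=[[2.34, 1.49, 0.97], [0.87, 0.86, -0.66], [1.59, 1.10, 1.34]]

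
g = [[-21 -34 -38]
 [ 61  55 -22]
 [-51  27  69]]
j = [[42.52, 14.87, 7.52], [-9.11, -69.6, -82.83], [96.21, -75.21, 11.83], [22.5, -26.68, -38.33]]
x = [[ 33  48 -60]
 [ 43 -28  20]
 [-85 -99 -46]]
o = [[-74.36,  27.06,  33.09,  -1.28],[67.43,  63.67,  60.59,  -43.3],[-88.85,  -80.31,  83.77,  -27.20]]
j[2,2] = 11.83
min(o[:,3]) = -43.3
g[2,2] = 69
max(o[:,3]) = -1.28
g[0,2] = -38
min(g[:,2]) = -38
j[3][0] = 22.5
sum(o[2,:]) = -112.59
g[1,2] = -22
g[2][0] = -51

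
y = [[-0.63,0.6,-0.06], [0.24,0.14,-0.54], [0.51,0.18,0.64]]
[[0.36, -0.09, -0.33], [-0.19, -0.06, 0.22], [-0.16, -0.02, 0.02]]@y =[[-0.42, 0.14, -0.18], [0.22, -0.08, 0.18], [0.11, -0.1, 0.03]]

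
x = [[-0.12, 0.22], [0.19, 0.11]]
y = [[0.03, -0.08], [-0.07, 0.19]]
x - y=[[-0.15,0.30],[0.26,-0.08]]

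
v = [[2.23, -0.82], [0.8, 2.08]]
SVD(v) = [[-0.99, -0.11],  [-0.11, 0.99]] @ diag([2.3778637645014777, 2.226536304997262]) @ [[-0.97, 0.24], [0.24, 0.97]]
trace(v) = 4.31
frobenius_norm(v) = 3.26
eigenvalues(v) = [(2.16+0.81j), (2.16-0.81j)]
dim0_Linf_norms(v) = [2.23, 2.08]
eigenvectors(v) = [[0.71+0.00j, (0.71-0j)],[0.07-0.70j, 0.07+0.70j]]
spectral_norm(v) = 2.38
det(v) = 5.29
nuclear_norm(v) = 4.60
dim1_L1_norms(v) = [3.05, 2.88]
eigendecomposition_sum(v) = [[(1.12+0.3j),(-0.41+1.1j)], [0.40-1.07j,1.04+0.50j]] + [[(1.12-0.3j), -0.41-1.10j],[0.40+1.07j, (1.04-0.5j)]]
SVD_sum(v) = [[2.29, -0.58], [0.26, -0.07]] + [[-0.06, -0.24], [0.54, 2.15]]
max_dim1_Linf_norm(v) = 2.23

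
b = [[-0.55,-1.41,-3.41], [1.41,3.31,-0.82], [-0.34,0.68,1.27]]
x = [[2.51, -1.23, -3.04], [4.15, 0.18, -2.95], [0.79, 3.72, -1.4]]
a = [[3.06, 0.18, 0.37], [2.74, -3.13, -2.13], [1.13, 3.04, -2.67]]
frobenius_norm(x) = 7.71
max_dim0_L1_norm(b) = 5.5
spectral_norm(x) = 6.57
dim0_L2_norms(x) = [4.91, 3.92, 4.46]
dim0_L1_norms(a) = [6.93, 6.35, 5.17]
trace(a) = -2.74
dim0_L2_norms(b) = [1.55, 3.66, 3.73]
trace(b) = 4.03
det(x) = -23.87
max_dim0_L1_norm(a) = 6.93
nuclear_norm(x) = 11.42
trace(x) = 1.29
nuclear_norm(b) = 8.16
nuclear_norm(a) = 11.65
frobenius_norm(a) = 7.00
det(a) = 50.66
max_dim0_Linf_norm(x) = 4.15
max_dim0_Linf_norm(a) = 3.13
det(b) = -7.59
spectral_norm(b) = 4.20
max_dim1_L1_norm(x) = 7.28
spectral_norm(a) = 5.01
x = b + a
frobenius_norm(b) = 5.45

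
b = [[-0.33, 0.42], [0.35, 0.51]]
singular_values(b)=[0.67, 0.47]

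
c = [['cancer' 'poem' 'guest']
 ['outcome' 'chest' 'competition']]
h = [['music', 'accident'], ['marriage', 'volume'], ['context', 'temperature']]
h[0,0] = 'music'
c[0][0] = 'cancer'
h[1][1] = 'volume'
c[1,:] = ['outcome', 'chest', 'competition']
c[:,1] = ['poem', 'chest']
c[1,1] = 'chest'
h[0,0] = 'music'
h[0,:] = ['music', 'accident']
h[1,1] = 'volume'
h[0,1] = 'accident'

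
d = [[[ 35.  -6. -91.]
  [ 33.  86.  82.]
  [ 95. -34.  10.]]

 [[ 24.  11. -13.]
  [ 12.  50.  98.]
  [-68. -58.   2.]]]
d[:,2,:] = [[95.0, -34.0, 10.0], [-68.0, -58.0, 2.0]]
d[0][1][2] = 82.0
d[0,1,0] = 33.0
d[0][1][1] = 86.0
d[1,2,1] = -58.0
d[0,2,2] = 10.0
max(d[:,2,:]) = 95.0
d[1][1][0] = 12.0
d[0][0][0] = 35.0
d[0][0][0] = 35.0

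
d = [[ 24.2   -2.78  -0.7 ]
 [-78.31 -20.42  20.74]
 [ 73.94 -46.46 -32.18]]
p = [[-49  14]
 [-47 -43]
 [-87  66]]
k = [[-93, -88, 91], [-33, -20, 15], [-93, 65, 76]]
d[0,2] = -0.7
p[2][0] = -87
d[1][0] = -78.31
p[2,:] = [-87, 66]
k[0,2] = 91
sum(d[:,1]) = -69.66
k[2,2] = 76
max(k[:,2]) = 91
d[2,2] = -32.18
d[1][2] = 20.74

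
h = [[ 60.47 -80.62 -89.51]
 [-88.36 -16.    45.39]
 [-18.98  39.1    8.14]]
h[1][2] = 45.39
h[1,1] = -16.0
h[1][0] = -88.36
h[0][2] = -89.51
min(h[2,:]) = -18.98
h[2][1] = 39.1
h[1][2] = 45.39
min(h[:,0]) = -88.36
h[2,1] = 39.1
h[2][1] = 39.1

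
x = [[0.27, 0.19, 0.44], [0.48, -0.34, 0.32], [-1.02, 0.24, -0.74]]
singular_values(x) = [1.49, 0.4, 0.08]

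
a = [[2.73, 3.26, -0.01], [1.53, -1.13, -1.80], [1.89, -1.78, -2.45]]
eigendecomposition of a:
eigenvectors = [[0.26, -0.95, 0.53],  [-0.56, -0.22, -0.44],  [-0.79, -0.23, 0.73]]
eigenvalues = [-4.35, 3.49, 0.0]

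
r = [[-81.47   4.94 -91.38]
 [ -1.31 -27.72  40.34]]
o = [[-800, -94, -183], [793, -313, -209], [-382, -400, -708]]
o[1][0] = 793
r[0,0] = -81.47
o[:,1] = [-94, -313, -400]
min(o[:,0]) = -800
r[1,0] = -1.31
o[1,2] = -209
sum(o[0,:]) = -1077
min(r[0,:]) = -91.38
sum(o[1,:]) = 271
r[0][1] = 4.94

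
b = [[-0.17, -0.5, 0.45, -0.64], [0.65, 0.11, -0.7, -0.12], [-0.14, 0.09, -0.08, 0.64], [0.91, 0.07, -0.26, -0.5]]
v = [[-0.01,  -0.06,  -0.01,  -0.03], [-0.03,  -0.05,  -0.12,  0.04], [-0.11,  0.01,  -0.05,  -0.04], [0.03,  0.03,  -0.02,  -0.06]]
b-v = [[-0.16, -0.44, 0.46, -0.61],  [0.68, 0.16, -0.58, -0.16],  [-0.03, 0.08, -0.03, 0.68],  [0.88, 0.04, -0.24, -0.44]]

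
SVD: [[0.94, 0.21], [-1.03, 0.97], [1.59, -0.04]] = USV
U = [[-0.40, -0.47], [0.57, -0.80], [-0.72, -0.37]]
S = [2.16, 0.89]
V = [[-0.97, 0.23], [-0.23, -0.97]]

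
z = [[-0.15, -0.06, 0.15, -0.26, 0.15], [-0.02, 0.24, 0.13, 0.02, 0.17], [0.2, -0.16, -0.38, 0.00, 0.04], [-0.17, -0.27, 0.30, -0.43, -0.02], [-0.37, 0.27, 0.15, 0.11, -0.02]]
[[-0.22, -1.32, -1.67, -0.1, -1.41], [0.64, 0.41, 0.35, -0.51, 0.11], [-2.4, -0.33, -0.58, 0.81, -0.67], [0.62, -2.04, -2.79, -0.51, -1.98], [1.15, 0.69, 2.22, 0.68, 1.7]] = z @ [[1.26, 1.29, -1.97, -3.31, -1.38],[2.31, 3.31, 5.41, 0.58, 3.61],[5.62, -0.09, -2.24, -4.21, -0.92],[0.71, 2.2, 2.5, -0.76, 2.43],[-3.70, -2.31, -4.37, -0.88, -4.20]]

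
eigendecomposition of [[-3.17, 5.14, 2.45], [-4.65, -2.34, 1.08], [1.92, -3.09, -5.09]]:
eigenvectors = [[(0.1-0.58j), 0.10+0.58j, (0.11+0j)], [(0.67+0j), 0.67-0.00j, -0.43+0.00j], [(-0.34+0.3j), -0.34-0.30j, 0.90+0.00j]]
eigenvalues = [(-3.62+4.54j), (-3.62-4.54j), (-3.36+0j)]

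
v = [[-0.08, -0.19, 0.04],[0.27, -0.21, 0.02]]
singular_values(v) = [0.35, 0.2]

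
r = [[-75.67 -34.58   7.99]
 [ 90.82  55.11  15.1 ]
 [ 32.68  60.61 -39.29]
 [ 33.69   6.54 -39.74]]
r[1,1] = 55.11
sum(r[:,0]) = 81.51999999999998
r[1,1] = 55.11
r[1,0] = 90.82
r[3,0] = 33.69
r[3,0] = 33.69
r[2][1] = 60.61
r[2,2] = -39.29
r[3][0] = 33.69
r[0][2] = 7.99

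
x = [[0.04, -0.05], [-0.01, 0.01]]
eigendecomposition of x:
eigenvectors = [[0.97, 0.77],[-0.23, 0.64]]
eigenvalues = [0.05, -0.0]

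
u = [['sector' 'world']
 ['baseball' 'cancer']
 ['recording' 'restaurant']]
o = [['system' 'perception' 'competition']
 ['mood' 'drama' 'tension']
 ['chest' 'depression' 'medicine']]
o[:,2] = ['competition', 'tension', 'medicine']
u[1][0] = 'baseball'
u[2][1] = 'restaurant'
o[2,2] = 'medicine'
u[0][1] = 'world'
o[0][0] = 'system'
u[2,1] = 'restaurant'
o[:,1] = ['perception', 'drama', 'depression']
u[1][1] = 'cancer'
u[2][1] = 'restaurant'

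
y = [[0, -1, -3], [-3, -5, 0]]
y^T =[[0, -3], [-1, -5], [-3, 0]]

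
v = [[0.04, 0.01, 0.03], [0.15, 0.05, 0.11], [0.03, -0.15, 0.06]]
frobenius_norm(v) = 0.26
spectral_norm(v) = 0.20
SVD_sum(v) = [[0.04, 0.0, 0.03], [0.15, 0.01, 0.12], [0.04, 0.0, 0.03]] + [[0.00, 0.01, -0.0], [0.00, 0.04, -0.01], [-0.01, -0.15, 0.03]] + [[0.00, -0.0, -0.00], [-0.00, 0.0, 0.00], [-0.0, 0.00, 0.0]]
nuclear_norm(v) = 0.36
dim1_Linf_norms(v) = [0.04, 0.15, 0.15]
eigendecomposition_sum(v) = [[0j,-0.00+0.00j,-0.00-0.00j],[(-0+0j),0j,0j],[(-0+0j),0j,0.00+0.00j]] + [[(0.02-0j), (0.01+0.02j), 0.02-0.01j],[0.08-0.02j, (0.02+0.06j), (0.05-0.03j)],[0.02+0.09j, -0.08+0.02j, 0.03+0.07j]] + [[(0.02+0j), 0.01-0.02j, 0.02+0.01j], [0.08+0.02j, (0.02-0.06j), 0.05+0.03j], [(0.02-0.09j), -0.08-0.02j, (0.03-0.07j)]]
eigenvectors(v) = [[(-0.62+0j), -0.00-0.17j, -0.00+0.17j], [0.18+0.00j, -0.07-0.65j, (-0.07+0.65j)], [(0.76+0j), 0.74+0.00j, (0.74-0j)]]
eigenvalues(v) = [0j, (0.07+0.13j), (0.07-0.13j)]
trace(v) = 0.15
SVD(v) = [[-0.25, -0.05, -0.97],[-0.93, -0.27, 0.25],[-0.27, 0.96, 0.02]] @ diag([0.2019252193940823, 0.16101613974651427, 9.227016150666742e-05]) @ [[-0.78, -0.04, -0.62], [-0.08, -0.98, 0.17], [-0.62, 0.18, 0.76]]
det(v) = 0.00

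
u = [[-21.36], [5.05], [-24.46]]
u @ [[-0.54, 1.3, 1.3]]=[[11.53,-27.77,-27.77], [-2.73,6.56,6.56], [13.21,-31.80,-31.80]]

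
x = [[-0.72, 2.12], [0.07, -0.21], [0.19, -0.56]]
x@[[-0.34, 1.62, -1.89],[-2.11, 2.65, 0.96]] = [[-4.23, 4.45, 3.40], [0.42, -0.44, -0.33], [1.12, -1.18, -0.90]]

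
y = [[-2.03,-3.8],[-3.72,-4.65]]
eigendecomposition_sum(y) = [[0.43, -0.31], [-0.3, 0.22]] + [[-2.46, -3.49], [-3.42, -4.87]]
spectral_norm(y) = 7.32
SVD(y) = [[-0.58, -0.81],[-0.81, 0.58]] @ diag([7.321910016065988, 0.6414309913253202]) @ [[0.57, 0.82], [-0.82, 0.57]]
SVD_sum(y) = [[-2.46, -3.5], [-3.41, -4.87]] + [[0.43,-0.30], [-0.31,0.22]]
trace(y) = -6.68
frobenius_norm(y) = 7.35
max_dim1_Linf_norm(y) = 4.65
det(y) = -4.70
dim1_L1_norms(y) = [5.83, 8.37]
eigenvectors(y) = [[0.82, 0.58], [-0.58, 0.81]]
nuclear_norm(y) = 7.96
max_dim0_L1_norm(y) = 8.45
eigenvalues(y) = [0.64, -7.32]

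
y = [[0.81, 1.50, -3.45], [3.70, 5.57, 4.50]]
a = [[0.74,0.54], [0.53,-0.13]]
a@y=[[2.60, 4.12, -0.12], [-0.05, 0.07, -2.41]]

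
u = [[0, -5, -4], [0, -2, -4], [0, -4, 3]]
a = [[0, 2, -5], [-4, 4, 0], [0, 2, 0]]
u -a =[[0, -7, 1], [4, -6, -4], [0, -6, 3]]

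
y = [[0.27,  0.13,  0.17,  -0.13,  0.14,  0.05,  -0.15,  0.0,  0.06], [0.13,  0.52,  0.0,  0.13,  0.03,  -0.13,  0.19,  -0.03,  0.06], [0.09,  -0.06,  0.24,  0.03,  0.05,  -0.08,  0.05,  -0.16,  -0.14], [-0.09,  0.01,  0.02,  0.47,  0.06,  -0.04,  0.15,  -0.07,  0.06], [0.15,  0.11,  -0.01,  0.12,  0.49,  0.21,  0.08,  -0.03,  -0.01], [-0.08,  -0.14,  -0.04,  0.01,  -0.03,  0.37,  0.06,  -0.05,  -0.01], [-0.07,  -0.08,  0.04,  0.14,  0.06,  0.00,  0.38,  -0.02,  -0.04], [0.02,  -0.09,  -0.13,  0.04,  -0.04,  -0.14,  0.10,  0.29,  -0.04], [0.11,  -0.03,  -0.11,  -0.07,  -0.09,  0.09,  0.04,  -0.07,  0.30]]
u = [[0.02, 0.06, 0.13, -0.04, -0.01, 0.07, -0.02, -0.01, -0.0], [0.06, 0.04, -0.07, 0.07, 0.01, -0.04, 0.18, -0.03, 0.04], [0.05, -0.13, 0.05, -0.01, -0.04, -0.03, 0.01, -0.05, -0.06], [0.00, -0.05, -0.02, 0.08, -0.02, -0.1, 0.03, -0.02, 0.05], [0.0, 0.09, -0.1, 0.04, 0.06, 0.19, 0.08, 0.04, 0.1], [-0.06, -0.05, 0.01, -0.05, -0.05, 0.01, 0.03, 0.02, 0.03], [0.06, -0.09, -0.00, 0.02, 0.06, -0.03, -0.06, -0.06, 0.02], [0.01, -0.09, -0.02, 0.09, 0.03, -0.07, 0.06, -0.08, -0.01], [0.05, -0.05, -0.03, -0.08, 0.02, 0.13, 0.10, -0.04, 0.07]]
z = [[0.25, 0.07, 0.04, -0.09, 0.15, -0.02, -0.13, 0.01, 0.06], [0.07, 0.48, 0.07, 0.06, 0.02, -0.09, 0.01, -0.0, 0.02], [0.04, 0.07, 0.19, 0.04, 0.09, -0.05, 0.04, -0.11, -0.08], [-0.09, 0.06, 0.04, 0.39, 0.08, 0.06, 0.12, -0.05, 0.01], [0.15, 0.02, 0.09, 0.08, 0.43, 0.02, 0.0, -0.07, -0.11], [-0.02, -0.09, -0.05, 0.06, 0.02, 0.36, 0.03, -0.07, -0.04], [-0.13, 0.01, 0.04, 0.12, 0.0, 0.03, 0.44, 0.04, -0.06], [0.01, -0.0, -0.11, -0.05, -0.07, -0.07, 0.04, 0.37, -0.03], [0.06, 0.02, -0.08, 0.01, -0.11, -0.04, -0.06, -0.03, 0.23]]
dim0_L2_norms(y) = [0.39, 0.58, 0.35, 0.54, 0.53, 0.49, 0.5, 0.35, 0.35]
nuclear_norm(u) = 1.39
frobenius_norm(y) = 1.39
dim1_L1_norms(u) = [0.36, 0.54, 0.43, 0.37, 0.7, 0.31, 0.4, 0.46, 0.57]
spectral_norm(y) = 0.75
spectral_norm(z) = 0.66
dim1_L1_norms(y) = [1.1, 1.22, 0.9, 0.97, 1.21, 0.79, 0.83, 0.89, 0.91]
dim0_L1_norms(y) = [1.01, 1.17, 0.76, 1.14, 0.99, 1.11, 1.2, 0.72, 0.72]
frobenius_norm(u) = 0.57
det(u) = 0.00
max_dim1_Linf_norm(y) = 0.52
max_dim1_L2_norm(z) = 0.5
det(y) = -0.00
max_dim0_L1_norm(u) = 0.67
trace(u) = 0.19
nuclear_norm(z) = 3.14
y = z + u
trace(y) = 3.33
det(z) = 0.00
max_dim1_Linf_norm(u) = 0.19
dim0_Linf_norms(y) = [0.27, 0.52, 0.24, 0.47, 0.49, 0.37, 0.38, 0.29, 0.3]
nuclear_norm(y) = 3.67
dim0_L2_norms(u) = [0.13, 0.23, 0.19, 0.18, 0.11, 0.28, 0.24, 0.13, 0.15]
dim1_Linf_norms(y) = [0.27, 0.52, 0.24, 0.47, 0.49, 0.37, 0.38, 0.29, 0.3]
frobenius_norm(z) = 1.23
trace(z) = 3.14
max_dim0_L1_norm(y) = 1.2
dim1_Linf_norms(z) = [0.25, 0.48, 0.19, 0.39, 0.43, 0.36, 0.44, 0.37, 0.23]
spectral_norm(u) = 0.36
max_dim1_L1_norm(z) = 0.97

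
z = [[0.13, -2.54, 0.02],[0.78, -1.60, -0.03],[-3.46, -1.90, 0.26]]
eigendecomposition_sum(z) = [[(0.07+0.95j),-1.28-1.02j,(0.01-0.05j)], [(0.39+0.27j),-0.80+0.18j,-0.02-0.02j], [(-1.65+2.37j),-1.05-4.87j,0.11-0.09j]] + [[0.07-0.95j, -1.28+1.02j, 0.01+0.05j],  [0.39-0.27j, (-0.8-0.18j), -0.02+0.02j],  [(-1.65-2.37j), (-1.05+4.87j), 0.11+0.09j]] + [[-0.01-0.00j, (0.01+0j), 0.00+0.00j], [-0.00-0.00j, 0.00+0.00j, 0j], [(-0.16-0j), (0.21+0j), 0.04+0.00j]]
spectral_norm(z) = 4.20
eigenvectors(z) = [[(-0.24+0.19j), (-0.24-0.19j), (0.06+0j)], [0.00+0.15j, 0.00-0.15j, (0.01+0j)], [(-0.94+0j), -0.94-0.00j, 1.00+0.00j]]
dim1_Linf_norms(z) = [2.54, 1.6, 3.46]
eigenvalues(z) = [(-0.62+1.03j), (-0.62-1.03j), (0.03+0j)]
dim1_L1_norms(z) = [2.69, 2.41, 5.62]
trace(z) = -1.21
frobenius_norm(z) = 5.03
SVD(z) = [[0.4,  -0.68,  0.61],[0.14,  -0.61,  -0.78],[0.9,  0.4,  -0.15]] @ diag([4.202634002942581, 2.761385370242399, 0.00427484760799956]) @ [[-0.71, -0.71, 0.06], [-0.70, 0.71, 0.04], [-0.07, -0.01, -1.0]]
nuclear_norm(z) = 6.97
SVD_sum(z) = [[-1.20, -1.2, 0.10], [-0.41, -0.41, 0.03], [-2.68, -2.68, 0.22]] + [[1.33, -1.34, -0.07], [1.19, -1.19, -0.07], [-0.78, 0.78, 0.04]] + [[-0.00, -0.00, -0.0], [0.00, 0.0, 0.00], [0.0, 0.0, 0.0]]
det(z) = 0.05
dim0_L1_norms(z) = [4.37, 6.04, 0.31]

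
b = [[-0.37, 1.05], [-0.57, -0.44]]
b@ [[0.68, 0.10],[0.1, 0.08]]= [[-0.15, 0.05], [-0.43, -0.09]]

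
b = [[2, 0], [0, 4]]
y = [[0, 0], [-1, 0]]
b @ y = [[0, 0], [-4, 0]]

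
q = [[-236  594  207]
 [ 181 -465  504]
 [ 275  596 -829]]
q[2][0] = 275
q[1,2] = 504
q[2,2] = -829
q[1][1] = -465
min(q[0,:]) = -236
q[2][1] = 596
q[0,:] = [-236, 594, 207]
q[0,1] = 594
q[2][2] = -829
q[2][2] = -829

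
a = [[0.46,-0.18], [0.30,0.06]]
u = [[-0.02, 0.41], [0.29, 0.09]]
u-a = [[-0.48, 0.59], [-0.01, 0.03]]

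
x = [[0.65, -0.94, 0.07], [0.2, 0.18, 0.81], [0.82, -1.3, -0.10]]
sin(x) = [[0.75, -1.02, 0.18], [0.13, 0.38, 0.97], [0.97, -1.46, 0.01]]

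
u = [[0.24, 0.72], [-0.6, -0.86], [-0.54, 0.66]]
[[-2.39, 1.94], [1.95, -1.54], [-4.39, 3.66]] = u @ [[2.89, -2.48], [-4.28, 3.52]]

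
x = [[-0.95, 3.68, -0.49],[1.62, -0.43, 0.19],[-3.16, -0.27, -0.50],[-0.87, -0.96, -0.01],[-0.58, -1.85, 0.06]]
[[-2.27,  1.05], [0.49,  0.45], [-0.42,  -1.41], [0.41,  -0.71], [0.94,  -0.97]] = x @ [[0.11, 0.34], [-0.53, 0.43], [0.44, 0.43]]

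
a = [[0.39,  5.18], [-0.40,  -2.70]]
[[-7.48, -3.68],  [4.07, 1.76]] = a@[[-0.86, 0.79],[-1.38, -0.77]]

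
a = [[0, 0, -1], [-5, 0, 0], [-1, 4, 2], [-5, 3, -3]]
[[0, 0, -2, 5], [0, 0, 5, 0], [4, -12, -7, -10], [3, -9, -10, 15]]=a@[[0, 0, -1, 0], [1, -3, -3, 0], [0, 0, 2, -5]]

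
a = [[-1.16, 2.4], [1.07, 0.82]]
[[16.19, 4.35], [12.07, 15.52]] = a @ [[4.46, 9.57], [8.9, 6.44]]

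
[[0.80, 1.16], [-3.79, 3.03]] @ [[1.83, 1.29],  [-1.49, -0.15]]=[[-0.26, 0.86],[-11.45, -5.34]]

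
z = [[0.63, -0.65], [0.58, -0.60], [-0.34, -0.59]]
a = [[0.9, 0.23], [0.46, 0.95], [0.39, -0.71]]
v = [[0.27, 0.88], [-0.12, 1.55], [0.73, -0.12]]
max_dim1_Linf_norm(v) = 1.55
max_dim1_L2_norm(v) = 1.55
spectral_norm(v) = 1.79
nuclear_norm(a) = 2.27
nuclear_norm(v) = 2.57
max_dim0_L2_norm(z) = 1.06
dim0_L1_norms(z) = [1.55, 1.84]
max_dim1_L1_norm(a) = 1.41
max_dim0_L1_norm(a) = 1.89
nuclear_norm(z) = 1.90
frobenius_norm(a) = 1.62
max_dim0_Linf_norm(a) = 0.95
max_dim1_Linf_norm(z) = 0.65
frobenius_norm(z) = 1.41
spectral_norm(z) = 1.25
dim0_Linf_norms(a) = [0.9, 0.95]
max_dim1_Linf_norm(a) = 0.95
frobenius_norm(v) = 1.95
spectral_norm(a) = 1.31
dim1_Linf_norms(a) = [0.9, 0.95, 0.71]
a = v + z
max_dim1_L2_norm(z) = 0.91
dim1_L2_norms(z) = [0.91, 0.83, 0.68]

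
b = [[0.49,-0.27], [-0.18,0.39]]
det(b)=0.142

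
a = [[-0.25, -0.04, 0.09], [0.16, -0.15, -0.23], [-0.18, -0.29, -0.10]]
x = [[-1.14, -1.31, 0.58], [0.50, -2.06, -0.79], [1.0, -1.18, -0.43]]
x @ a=[[-0.03, 0.07, 0.14],[-0.31, 0.52, 0.60],[-0.36, 0.26, 0.4]]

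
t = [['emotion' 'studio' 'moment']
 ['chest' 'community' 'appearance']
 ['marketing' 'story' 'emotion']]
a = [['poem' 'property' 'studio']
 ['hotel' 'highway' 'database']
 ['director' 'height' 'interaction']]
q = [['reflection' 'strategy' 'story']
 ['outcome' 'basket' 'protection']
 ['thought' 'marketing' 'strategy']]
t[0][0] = 'emotion'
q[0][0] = 'reflection'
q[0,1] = 'strategy'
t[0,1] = 'studio'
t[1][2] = 'appearance'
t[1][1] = 'community'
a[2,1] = 'height'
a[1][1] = 'highway'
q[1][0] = 'outcome'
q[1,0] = 'outcome'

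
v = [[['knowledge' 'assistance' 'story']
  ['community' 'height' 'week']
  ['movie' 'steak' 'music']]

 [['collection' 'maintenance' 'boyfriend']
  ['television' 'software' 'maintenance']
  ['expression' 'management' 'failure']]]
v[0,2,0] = 'movie'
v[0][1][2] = 'week'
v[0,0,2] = 'story'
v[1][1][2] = 'maintenance'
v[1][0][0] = 'collection'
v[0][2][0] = 'movie'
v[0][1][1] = 'height'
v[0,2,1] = 'steak'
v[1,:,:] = [['collection', 'maintenance', 'boyfriend'], ['television', 'software', 'maintenance'], ['expression', 'management', 'failure']]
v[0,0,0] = 'knowledge'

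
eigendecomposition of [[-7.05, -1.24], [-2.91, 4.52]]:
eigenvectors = [[-0.97,  0.1], [-0.24,  -0.99]]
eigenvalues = [-7.35, 4.82]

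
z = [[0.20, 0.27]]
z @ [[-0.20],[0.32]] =[[0.05]]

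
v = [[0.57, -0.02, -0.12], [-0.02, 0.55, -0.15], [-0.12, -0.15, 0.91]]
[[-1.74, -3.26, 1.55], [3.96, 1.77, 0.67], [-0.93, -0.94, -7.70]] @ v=[[-1.11, -1.99, 2.11], [2.14, 0.79, -0.13], [0.41, 0.66, -6.75]]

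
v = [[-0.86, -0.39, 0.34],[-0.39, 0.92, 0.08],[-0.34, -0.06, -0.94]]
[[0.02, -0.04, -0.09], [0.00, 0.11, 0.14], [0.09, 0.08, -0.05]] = v @[[-0.05, -0.04, 0.04], [-0.01, 0.11, 0.17], [-0.08, -0.08, 0.03]]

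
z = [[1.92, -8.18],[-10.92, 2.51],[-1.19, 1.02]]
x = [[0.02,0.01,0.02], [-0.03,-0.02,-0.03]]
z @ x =[[0.28, 0.18, 0.28],[-0.29, -0.16, -0.29],[-0.05, -0.03, -0.05]]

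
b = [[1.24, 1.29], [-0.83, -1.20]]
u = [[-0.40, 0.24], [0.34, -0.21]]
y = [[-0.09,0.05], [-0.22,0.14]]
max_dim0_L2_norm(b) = 1.76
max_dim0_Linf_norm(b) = 1.29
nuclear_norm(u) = 0.62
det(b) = -0.42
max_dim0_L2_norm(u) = 0.52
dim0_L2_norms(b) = [1.49, 1.76]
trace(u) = -0.61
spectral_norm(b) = 2.30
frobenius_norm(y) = 0.28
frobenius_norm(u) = 0.61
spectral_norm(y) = 0.28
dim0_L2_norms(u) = [0.52, 0.32]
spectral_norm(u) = 0.61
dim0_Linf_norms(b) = [1.24, 1.29]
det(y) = -0.00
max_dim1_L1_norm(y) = 0.36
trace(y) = 0.05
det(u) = 0.00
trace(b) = 0.04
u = b @ y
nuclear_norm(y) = 0.29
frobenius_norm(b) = 2.31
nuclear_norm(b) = 2.48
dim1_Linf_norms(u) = [0.4, 0.34]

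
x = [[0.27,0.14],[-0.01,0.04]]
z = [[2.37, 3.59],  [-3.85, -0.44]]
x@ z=[[0.1, 0.91], [-0.18, -0.05]]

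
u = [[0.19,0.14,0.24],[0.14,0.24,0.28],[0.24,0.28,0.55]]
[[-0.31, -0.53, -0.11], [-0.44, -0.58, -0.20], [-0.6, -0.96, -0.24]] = u @ [[-0.25, -1.11, 0.08], [-1.38, -0.69, -0.83], [-0.28, -0.91, -0.05]]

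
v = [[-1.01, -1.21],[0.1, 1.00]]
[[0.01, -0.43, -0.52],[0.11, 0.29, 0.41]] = v @ [[-0.17, 0.09, 0.02],[0.13, 0.28, 0.41]]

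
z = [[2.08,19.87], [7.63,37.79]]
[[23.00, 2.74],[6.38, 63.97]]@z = [[68.75,  560.55], [501.36,  2544.20]]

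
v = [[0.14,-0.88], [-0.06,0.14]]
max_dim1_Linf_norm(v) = 0.88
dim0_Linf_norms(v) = [0.14, 0.88]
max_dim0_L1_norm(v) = 1.02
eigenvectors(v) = [[0.97, 0.97], [-0.25, 0.25]]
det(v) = -0.03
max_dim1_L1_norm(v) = 1.02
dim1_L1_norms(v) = [1.02, 0.2]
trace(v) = 0.28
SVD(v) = [[0.99, -0.16], [-0.16, -0.99]] @ diag([0.9032435804486898, 0.036756419551310586]) @ [[0.16, -0.99], [0.99, 0.16]]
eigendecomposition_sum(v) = [[0.18,-0.71], [-0.05,0.18]] + [[-0.04,-0.17], [-0.01,-0.04]]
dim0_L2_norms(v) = [0.15, 0.89]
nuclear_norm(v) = 0.94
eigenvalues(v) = [0.37, -0.09]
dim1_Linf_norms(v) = [0.88, 0.14]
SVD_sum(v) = [[0.15,-0.88], [-0.02,0.15]] + [[-0.01, -0.0], [-0.04, -0.01]]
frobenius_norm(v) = 0.90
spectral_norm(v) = 0.90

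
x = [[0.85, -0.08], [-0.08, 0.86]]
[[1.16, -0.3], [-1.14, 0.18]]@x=[[1.01,-0.35], [-0.98,0.25]]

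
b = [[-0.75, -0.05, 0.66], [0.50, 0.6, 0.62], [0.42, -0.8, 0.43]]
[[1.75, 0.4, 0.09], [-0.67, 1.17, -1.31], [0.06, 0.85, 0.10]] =b @ [[-1.64,0.65,-0.69], [-0.53,0.01,-0.87], [0.75,1.35,-0.72]]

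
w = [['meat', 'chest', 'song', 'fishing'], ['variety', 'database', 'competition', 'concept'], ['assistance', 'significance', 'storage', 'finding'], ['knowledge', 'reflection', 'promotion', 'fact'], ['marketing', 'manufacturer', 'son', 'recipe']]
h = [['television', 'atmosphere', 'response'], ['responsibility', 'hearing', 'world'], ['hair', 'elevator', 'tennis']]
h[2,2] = 'tennis'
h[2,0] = 'hair'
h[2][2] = 'tennis'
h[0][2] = 'response'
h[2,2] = 'tennis'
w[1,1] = 'database'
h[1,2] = 'world'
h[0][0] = 'television'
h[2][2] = 'tennis'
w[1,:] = ['variety', 'database', 'competition', 'concept']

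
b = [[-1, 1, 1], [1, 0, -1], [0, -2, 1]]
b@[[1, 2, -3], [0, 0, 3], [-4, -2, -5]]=[[-5, -4, 1], [5, 4, 2], [-4, -2, -11]]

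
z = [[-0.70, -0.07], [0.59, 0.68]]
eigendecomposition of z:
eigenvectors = [[-0.92, 0.05], [0.4, -1.0]]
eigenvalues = [-0.67, 0.65]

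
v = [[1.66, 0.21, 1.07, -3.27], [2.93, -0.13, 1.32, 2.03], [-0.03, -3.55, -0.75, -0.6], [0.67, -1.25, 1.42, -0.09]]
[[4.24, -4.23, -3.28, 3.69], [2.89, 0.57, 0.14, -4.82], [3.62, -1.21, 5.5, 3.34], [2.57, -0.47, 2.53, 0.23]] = v@ [[1.24, -0.59, -0.79, -0.52], [-0.99, 0.14, -1.79, -0.63], [0.31, 0.14, 0.62, -0.24], [-0.63, 1.05, 0.69, -1.51]]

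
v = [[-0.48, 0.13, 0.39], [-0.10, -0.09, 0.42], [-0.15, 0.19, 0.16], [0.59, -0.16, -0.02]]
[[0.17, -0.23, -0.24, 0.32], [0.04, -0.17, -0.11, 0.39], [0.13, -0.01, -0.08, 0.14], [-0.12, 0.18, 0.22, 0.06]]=v @ [[-0.07, 0.43, 0.38, 0.14], [0.47, 0.47, 0.03, 0.04], [0.19, -0.21, -0.16, 0.98]]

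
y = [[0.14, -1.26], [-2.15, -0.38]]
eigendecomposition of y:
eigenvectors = [[0.67, 0.55], [-0.74, 0.84]]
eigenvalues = [1.55, -1.79]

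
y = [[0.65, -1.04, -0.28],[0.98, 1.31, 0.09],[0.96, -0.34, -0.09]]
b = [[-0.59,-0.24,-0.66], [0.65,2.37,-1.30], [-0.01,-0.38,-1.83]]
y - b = [[1.24, -0.8, 0.38], [0.33, -1.06, 1.39], [0.97, 0.04, 1.74]]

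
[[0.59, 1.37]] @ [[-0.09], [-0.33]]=[[-0.51]]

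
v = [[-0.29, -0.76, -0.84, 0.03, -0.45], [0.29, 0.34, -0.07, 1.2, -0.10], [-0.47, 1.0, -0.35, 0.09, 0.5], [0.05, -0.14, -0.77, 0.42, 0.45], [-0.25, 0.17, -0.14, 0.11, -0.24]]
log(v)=[[(-2.52+1.35j),-2.09+0.11j,-2.09+0.63j,(2.63-0.68j),(5.44+2.66j)], [-1.28-0.52j,-0.70+0.45j,(-1.6-1.2j),2.45-0.48j,3.41+1.32j], [(1.51+1.24j),1.38-0.74j,(1.27+2.22j),-1.23+0.65j,-3.42-1.58j], [(1.33+0.36j),(0.32-0.49j),0.57+1.18j,-1.19+0.60j,(-2.66-1.76j)], [(1.32+0.73j),(0.7+0.11j),(1.26+0.25j),(-1.24-0.44j),-3.45+1.66j]]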